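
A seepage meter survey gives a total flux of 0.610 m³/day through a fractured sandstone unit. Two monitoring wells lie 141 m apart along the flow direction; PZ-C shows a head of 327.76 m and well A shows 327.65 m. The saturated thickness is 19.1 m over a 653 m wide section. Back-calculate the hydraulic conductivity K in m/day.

0.0627

Cross-sectional area A = 653 × 19.1 = 12472 m².
Hydraulic gradient i = (327.76 − 327.65) / 141 = 0.11 / 141 = 0.0007801.
From Q = K·A·i, K = Q / (A·i) = 0.610 / (12472 × 0.0007801) = 0.06269 m/day.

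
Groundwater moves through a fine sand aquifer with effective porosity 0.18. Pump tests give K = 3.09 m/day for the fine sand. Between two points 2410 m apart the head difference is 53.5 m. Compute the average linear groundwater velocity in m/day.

0.381

Hydraulic gradient i = Δh / L = 53.5 / 2410 = 0.02220.
Darcy flux q = K · i = 3.090 × 0.02220 = 0.06860 m/day.
Seepage velocity v = q / n_e = 0.06860 / 0.18 = 0.3811 m/day.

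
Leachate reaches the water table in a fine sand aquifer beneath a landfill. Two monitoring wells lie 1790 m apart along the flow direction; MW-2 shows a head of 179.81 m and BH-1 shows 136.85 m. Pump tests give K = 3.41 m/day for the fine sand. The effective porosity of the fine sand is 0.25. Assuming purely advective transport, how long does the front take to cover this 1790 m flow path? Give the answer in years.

Hydraulic gradient i = (179.81 − 136.85) / 1790 = 42.96 / 1790 = 0.02400.
Darcy flux q = K · i = 3.410 × 0.02400 = 0.08184 m/day.
Seepage velocity v = q / n_e = 0.08184 / 0.25 = 0.3274 m/day.
Travel time t = L / v = 1790 / 0.3274 = 5468 days = 14.97 years.

15.0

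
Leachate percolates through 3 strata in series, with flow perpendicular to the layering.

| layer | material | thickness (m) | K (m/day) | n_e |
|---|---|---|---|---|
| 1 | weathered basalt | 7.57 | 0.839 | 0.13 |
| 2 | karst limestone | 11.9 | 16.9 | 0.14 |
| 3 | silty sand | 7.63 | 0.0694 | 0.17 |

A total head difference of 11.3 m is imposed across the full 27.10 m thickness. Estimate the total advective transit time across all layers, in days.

41.8

With flow normal to the layers, continuity requires the same specific discharge q through every layer.
Σ(b_i/K_i) = 7.57/0.839 + 11.9/16.9 + 7.63/0.0694 = 119.7 d.
q = Δh / Σ(b_i/K_i) = 11.3 / 119.7 = 0.09443 m/day.
In each layer the seepage velocity is v_i = q/n_i, so the layer transit time is t_i = b_i·n_i / q:
  layer 1 (weathered basalt): t_1 = 7.57 × 0.13 / 0.09443 = 10.42 d
  layer 2 (karst limestone): t_2 = 11.9 × 0.14 / 0.09443 = 17.64 d
  layer 3 (silty sand): t_3 = 7.63 × 0.17 / 0.09443 = 13.74 d
Total t = Σ t_i = 41.80 days.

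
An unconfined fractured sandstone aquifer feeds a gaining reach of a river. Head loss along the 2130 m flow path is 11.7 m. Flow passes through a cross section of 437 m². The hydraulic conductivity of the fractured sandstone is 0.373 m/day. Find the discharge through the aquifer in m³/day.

0.895

Hydraulic gradient i = Δh / L = 11.7 / 2130 = 0.005493.
Darcy's law: Q = K · A · i = 0.3730 × 437.0 × 0.005493 = 0.8954 m³/day.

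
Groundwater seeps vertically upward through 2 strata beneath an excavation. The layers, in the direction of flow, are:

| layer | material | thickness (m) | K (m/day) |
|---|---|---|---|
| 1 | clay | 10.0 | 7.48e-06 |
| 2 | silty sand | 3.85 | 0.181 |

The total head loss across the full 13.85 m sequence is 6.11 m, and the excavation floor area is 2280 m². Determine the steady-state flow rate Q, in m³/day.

0.0104

Flow is perpendicular to layering, so the layers act in series and the equivalent K is the thickness-weighted harmonic mean.
Total thickness L = 10.0 + 3.85 = 13.85 m.
Σ(b_i/K_i) = 10.0/7.48e-06 + 3.85/0.181 = 1.337e+06 d.
K_eq = L / Σ(b_i/K_i) = 13.85 / 1.337e+06 = 1.036e-05 m/day.
Q = K_eq · A · (Δh/L) = 1.036e-05 × 2280 × (6.11/13.85) = 0.01042 m³/day.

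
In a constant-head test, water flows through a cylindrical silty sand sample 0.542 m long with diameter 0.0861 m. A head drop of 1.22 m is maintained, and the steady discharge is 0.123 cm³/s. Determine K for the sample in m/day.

0.811

Cross-sectional area A = π·(d/2)² = π × (0.0861/2)² = 0.005822 m².
Convert discharge: 0.123 cm³/s = 1.230e-07 m³/s.
Darcy's law rearranged: K = Q·L / (A·Δh) = 1.230e-07 × 0.542 / (0.005822 × 1.22) = 9.385e-06 m/s = 0.8109 m/day.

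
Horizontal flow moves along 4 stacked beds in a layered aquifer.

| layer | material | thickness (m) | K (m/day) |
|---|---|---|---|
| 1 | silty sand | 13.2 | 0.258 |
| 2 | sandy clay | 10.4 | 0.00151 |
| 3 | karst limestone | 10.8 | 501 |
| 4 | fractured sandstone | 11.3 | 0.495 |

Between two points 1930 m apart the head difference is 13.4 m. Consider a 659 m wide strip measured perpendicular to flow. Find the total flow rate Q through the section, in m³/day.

Flow is parallel to layering, so each bed carries its own Darcy discharge and the transmissivities add.
Σ(K_i·b_i) = 0.258×13.2 + 0.00151×10.4 + 501×10.8 + 0.495×11.3 = 5420 m²/day.
Hydraulic gradient i = Δh / L = 13.4 / 1930 = 0.006943.
Q = Σ(K_i·b_i) · W · i = 5420 × 659 × 0.006943 = 24798 m³/day.

24800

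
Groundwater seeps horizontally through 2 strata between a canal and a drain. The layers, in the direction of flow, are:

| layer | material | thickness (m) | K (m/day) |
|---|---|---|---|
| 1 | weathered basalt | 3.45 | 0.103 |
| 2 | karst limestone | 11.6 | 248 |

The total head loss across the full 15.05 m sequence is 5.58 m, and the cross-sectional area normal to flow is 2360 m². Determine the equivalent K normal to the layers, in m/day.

Flow is perpendicular to layering, so the layers act in series and the equivalent K is the thickness-weighted harmonic mean.
Total thickness L = 3.45 + 11.6 = 15.05 m.
Σ(b_i/K_i) = 3.45/0.103 + 11.6/248 = 33.54 d.
K_eq = L / Σ(b_i/K_i) = 15.05 / 33.54 = 0.4487 m/day.

0.449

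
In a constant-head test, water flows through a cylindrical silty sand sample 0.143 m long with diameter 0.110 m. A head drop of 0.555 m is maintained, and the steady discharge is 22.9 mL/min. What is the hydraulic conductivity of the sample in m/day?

0.894

Cross-sectional area A = π·(d/2)² = π × (0.110/2)² = 0.009503 m².
Convert discharge: 22.9 mL/min = 3.817e-07 m³/s.
Darcy's law rearranged: K = Q·L / (A·Δh) = 3.817e-07 × 0.143 / (0.009503 × 0.555) = 1.035e-05 m/s = 0.8941 m/day.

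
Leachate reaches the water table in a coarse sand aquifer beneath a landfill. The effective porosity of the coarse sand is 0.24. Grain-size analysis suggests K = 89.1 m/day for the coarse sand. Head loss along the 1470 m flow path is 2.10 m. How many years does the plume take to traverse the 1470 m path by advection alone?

Hydraulic gradient i = Δh / L = 2.10 / 1470 = 0.001429.
Darcy flux q = K · i = 89.10 × 0.001429 = 0.1273 m/day.
Seepage velocity v = q / n_e = 0.1273 / 0.24 = 0.5304 m/day.
Travel time t = L / v = 1470 / 0.5304 = 2772 days = 7.589 years.

7.59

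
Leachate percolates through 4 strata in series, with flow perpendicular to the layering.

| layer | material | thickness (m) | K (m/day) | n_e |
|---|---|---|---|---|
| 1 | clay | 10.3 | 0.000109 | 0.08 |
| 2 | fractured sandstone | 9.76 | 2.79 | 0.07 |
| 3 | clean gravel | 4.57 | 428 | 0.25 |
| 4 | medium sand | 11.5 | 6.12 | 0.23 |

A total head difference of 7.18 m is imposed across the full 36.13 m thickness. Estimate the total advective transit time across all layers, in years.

With flow normal to the layers, continuity requires the same specific discharge q through every layer.
Σ(b_i/K_i) = 10.3/0.000109 + 9.76/2.79 + 4.57/428 + 11.5/6.12 = 94501 d.
q = Δh / Σ(b_i/K_i) = 7.18 / 94501 = 7.598e-05 m/day.
In each layer the seepage velocity is v_i = q/n_i, so the layer transit time is t_i = b_i·n_i / q:
  layer 1 (clay): t_1 = 10.3 × 0.08 / 7.598e-05 = 10845 d
  layer 2 (fractured sandstone): t_2 = 9.76 × 0.07 / 7.598e-05 = 8992 d
  layer 3 (clean gravel): t_3 = 4.57 × 0.25 / 7.598e-05 = 15037 d
  layer 4 (medium sand): t_4 = 11.5 × 0.23 / 7.598e-05 = 34813 d
Total t = Σ t_i = 69687 days = 190.8 years.

191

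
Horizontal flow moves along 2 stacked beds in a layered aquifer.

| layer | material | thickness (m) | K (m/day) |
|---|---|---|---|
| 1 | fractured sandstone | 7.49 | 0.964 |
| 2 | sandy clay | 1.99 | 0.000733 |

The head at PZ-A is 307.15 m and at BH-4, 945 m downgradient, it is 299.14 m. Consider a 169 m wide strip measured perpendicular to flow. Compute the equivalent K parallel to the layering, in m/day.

0.762

Flow is parallel to layering, so each bed carries its own Darcy discharge and the transmissivities add.
Σ(K_i·b_i) = 0.964×7.49 + 0.000733×1.99 = 7.222 m²/day.
Total thickness b = 9.480 m, so K_eq = Σ(K_i·b_i)/b = 0.7618 m/day.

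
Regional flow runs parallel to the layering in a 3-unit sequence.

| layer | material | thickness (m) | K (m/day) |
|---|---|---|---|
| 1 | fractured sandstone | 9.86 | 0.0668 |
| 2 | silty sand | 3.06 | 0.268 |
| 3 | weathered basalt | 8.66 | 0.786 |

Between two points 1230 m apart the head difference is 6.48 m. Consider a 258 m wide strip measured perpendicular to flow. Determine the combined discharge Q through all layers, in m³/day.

11.3

Flow is parallel to layering, so each bed carries its own Darcy discharge and the transmissivities add.
Σ(K_i·b_i) = 0.0668×9.86 + 0.268×3.06 + 0.786×8.66 = 8.285 m²/day.
Hydraulic gradient i = Δh / L = 6.48 / 1230 = 0.005268.
Q = Σ(K_i·b_i) · W · i = 8.285 × 258 × 0.005268 = 11.26 m³/day.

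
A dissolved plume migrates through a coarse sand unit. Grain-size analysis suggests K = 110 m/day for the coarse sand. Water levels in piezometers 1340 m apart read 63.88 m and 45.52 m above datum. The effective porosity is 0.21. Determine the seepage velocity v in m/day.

Hydraulic gradient i = (63.88 − 45.52) / 1340 = 18.36 / 1340 = 0.01370.
Darcy flux q = K · i = 110.0 × 0.01370 = 1.507 m/day.
Seepage velocity v = q / n_e = 1.507 / 0.21 = 7.177 m/day.

7.18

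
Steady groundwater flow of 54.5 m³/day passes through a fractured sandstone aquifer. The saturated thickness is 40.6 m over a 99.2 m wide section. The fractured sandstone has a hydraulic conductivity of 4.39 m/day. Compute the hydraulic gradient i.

Cross-sectional area A = 99.2 × 40.6 = 4028 m².
From Q = K·A·i, i = Q / (K·A) = 54.5 / (4.390 × 4028) = 0.003082.

0.00308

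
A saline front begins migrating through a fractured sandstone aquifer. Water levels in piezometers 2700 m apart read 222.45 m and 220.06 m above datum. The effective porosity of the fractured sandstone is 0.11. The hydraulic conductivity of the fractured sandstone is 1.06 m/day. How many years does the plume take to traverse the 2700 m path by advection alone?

867

Hydraulic gradient i = (222.45 − 220.06) / 2700 = 2.39 / 2700 = 0.0008852.
Darcy flux q = K · i = 1.060 × 0.0008852 = 0.0009383 m/day.
Seepage velocity v = q / n_e = 0.0009383 / 0.11 = 0.008530 m/day.
Travel time t = L / v = 2700 / 0.008530 = 3.165e+05 days = 866.6 years.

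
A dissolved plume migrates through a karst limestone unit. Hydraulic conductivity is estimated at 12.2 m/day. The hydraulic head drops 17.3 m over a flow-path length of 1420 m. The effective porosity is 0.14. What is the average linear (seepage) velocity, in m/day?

Hydraulic gradient i = Δh / L = 17.3 / 1420 = 0.01218.
Darcy flux q = K · i = 12.20 × 0.01218 = 0.1486 m/day.
Seepage velocity v = q / n_e = 0.1486 / 0.14 = 1.062 m/day.

1.06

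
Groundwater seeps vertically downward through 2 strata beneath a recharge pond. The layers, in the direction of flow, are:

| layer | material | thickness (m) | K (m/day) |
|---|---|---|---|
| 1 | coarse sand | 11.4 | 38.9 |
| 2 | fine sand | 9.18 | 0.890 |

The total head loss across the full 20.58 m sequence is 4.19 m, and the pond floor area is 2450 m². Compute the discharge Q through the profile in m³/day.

Flow is perpendicular to layering, so the layers act in series and the equivalent K is the thickness-weighted harmonic mean.
Total thickness L = 11.4 + 9.18 = 20.58 m.
Σ(b_i/K_i) = 11.4/38.9 + 9.18/0.890 = 10.61 d.
K_eq = L / Σ(b_i/K_i) = 20.58 / 10.61 = 1.940 m/day.
Q = K_eq · A · (Δh/L) = 1.940 × 2450 × (4.19/20.58) = 967.7 m³/day.

968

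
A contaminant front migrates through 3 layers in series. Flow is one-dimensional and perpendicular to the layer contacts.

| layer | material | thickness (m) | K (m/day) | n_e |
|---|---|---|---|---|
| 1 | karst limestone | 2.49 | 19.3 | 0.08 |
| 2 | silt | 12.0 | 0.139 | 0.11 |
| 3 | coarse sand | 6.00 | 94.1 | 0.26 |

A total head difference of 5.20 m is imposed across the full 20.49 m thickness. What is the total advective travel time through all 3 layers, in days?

51.2

With flow normal to the layers, continuity requires the same specific discharge q through every layer.
Σ(b_i/K_i) = 2.49/19.3 + 12.0/0.139 + 6.00/94.1 = 86.52 d.
q = Δh / Σ(b_i/K_i) = 5.20 / 86.52 = 0.06010 m/day.
In each layer the seepage velocity is v_i = q/n_i, so the layer transit time is t_i = b_i·n_i / q:
  layer 1 (karst limestone): t_1 = 2.49 × 0.08 / 0.06010 = 3.315 d
  layer 2 (silt): t_2 = 12.0 × 0.11 / 0.06010 = 21.96 d
  layer 3 (coarse sand): t_3 = 6.00 × 0.26 / 0.06010 = 25.96 d
Total t = Σ t_i = 51.24 days.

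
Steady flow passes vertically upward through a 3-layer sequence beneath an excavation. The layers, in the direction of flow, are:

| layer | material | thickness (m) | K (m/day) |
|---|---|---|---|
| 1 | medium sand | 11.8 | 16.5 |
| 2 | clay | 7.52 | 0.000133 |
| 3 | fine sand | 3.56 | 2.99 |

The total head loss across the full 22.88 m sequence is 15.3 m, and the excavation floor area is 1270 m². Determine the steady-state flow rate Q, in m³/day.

0.344

Flow is perpendicular to layering, so the layers act in series and the equivalent K is the thickness-weighted harmonic mean.
Total thickness L = 11.8 + 7.52 + 3.56 = 22.88 m.
Σ(b_i/K_i) = 11.8/16.5 + 7.52/0.000133 + 3.56/2.99 = 56543 d.
K_eq = L / Σ(b_i/K_i) = 22.88 / 56543 = 0.0004046 m/day.
Q = K_eq · A · (Δh/L) = 0.0004046 × 1270 × (15.3/22.88) = 0.3436 m³/day.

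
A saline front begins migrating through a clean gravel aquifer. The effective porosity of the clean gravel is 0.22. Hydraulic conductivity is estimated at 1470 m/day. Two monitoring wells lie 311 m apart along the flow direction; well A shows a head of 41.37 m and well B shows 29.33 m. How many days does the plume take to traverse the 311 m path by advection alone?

1.20

Hydraulic gradient i = (41.37 − 29.33) / 311 = 12.04 / 311 = 0.03871.
Darcy flux q = K · i = 1470 × 0.03871 = 56.91 m/day.
Seepage velocity v = q / n_e = 56.91 / 0.22 = 258.7 m/day.
Travel time t = L / v = 311 / 258.7 = 1.202 days.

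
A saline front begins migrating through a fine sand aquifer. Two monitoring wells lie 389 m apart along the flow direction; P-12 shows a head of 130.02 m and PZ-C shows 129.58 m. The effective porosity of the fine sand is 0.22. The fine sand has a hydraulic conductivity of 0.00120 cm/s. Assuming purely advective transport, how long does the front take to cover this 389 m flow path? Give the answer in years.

200

Convert K: 0.00120 cm/s × 864 = 1.037 m/day.
Hydraulic gradient i = (130.02 − 129.58) / 389 = 0.44 / 389 = 0.001131.
Darcy flux q = K · i = 1.037 × 0.001131 = 0.001173 m/day.
Seepage velocity v = q / n_e = 0.001173 / 0.22 = 0.005331 m/day.
Travel time t = L / v = 389 / 0.005331 = 72975 days = 199.8 years.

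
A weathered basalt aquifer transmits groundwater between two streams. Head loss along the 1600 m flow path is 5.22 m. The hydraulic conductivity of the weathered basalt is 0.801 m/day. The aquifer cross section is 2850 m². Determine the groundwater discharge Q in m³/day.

Hydraulic gradient i = Δh / L = 5.22 / 1600 = 0.003262.
Darcy's law: Q = K · A · i = 0.8010 × 2850 × 0.003262 = 7.448 m³/day.

7.45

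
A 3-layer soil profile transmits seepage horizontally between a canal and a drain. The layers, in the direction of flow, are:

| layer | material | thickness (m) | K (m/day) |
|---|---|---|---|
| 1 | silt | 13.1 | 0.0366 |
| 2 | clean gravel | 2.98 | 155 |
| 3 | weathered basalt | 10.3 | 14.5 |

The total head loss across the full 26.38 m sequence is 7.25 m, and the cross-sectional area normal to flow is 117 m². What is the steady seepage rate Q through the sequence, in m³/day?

Flow is perpendicular to layering, so the layers act in series and the equivalent K is the thickness-weighted harmonic mean.
Total thickness L = 13.1 + 2.98 + 10.3 = 26.38 m.
Σ(b_i/K_i) = 13.1/0.0366 + 2.98/155 + 10.3/14.5 = 358.7 d.
K_eq = L / Σ(b_i/K_i) = 26.38 / 358.7 = 0.07355 m/day.
Q = K_eq · A · (Δh/L) = 0.07355 × 117 × (7.25/26.38) = 2.365 m³/day.

2.37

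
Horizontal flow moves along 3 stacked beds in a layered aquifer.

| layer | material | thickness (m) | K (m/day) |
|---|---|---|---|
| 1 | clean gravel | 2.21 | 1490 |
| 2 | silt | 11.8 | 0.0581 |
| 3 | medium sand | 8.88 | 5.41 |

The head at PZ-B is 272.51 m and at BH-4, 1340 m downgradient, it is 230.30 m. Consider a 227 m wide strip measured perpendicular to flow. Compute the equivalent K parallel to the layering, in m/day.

Flow is parallel to layering, so each bed carries its own Darcy discharge and the transmissivities add.
Σ(K_i·b_i) = 1490×2.21 + 0.0581×11.8 + 5.41×8.88 = 3342 m²/day.
Total thickness b = 22.89 m, so K_eq = Σ(K_i·b_i)/b = 146.0 m/day.

146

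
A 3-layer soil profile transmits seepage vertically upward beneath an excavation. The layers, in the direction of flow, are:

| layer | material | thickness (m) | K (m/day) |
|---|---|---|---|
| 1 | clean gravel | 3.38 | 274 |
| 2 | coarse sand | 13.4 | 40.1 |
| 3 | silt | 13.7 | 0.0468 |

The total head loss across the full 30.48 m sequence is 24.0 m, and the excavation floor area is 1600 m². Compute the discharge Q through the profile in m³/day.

131

Flow is perpendicular to layering, so the layers act in series and the equivalent K is the thickness-weighted harmonic mean.
Total thickness L = 3.38 + 13.4 + 13.7 = 30.48 m.
Σ(b_i/K_i) = 3.38/274 + 13.4/40.1 + 13.7/0.0468 = 293.1 d.
K_eq = L / Σ(b_i/K_i) = 30.48 / 293.1 = 0.1040 m/day.
Q = K_eq · A · (Δh/L) = 0.1040 × 1600 × (24.0/30.48) = 131.0 m³/day.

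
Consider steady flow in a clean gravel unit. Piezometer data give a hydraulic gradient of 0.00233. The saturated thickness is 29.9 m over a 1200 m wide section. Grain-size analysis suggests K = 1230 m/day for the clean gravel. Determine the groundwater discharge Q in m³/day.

Cross-sectional area A = 1200 × 29.9 = 35880 m².
Hydraulic gradient i = 0.00233.
Darcy's law: Q = K · A · i = 1230 × 35880 × 0.002330 = 1.028e+05 m³/day.

103000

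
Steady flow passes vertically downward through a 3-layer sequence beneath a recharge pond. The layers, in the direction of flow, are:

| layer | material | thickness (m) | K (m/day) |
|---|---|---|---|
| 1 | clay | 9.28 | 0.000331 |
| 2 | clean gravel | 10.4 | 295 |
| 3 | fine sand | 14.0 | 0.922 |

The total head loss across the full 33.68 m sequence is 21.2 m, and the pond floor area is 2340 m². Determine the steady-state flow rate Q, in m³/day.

1.77

Flow is perpendicular to layering, so the layers act in series and the equivalent K is the thickness-weighted harmonic mean.
Total thickness L = 9.28 + 10.4 + 14.0 = 33.68 m.
Σ(b_i/K_i) = 9.28/0.000331 + 10.4/295 + 14.0/0.922 = 28051 d.
K_eq = L / Σ(b_i/K_i) = 33.68 / 28051 = 0.001201 m/day.
Q = K_eq · A · (Δh/L) = 0.001201 × 2340 × (21.2/33.68) = 1.768 m³/day.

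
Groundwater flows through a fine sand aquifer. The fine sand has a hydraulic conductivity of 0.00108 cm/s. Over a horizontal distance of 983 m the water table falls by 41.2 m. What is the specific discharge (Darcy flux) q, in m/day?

0.0391

Convert K: 0.00108 cm/s × 864 = 0.9331 m/day.
Hydraulic gradient i = Δh / L = 41.2 / 983 = 0.04191.
Specific discharge q = K · i = 0.9331 × 0.04191 = 0.03911 m/day.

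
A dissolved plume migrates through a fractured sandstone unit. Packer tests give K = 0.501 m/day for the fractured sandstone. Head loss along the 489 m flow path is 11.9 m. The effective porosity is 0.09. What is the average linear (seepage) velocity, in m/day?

0.135

Hydraulic gradient i = Δh / L = 11.9 / 489 = 0.02434.
Darcy flux q = K · i = 0.5010 × 0.02434 = 0.01219 m/day.
Seepage velocity v = q / n_e = 0.01219 / 0.09 = 0.1355 m/day.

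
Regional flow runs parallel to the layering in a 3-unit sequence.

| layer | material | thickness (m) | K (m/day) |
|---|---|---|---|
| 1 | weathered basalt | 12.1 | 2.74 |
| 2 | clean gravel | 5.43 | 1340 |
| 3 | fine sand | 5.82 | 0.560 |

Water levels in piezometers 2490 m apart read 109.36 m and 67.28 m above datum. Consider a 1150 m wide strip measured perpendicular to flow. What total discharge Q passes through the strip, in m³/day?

142000

Flow is parallel to layering, so each bed carries its own Darcy discharge and the transmissivities add.
Σ(K_i·b_i) = 2.74×12.1 + 1340×5.43 + 0.560×5.82 = 7313 m²/day.
Hydraulic gradient i = (109.36 − 67.28) / 2490 = 42.08 / 2490 = 0.01690.
Q = Σ(K_i·b_i) · W · i = 7313 × 1150 × 0.01690 = 1.421e+05 m³/day.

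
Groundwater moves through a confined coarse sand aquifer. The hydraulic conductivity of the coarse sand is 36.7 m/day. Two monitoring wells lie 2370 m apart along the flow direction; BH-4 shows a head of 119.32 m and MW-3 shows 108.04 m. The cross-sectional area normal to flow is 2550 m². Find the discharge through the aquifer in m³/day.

445

Hydraulic gradient i = (119.32 − 108.04) / 2370 = 11.28 / 2370 = 0.004759.
Darcy's law: Q = K · A · i = 36.70 × 2550 × 0.004759 = 445.4 m³/day.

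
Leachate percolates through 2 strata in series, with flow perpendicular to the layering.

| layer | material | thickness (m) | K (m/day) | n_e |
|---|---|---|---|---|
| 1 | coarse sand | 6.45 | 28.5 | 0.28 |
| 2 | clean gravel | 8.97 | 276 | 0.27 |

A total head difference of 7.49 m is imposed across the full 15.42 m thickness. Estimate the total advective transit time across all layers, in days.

With flow normal to the layers, continuity requires the same specific discharge q through every layer.
Σ(b_i/K_i) = 6.45/28.5 + 8.97/276 = 0.2588 d.
q = Δh / Σ(b_i/K_i) = 7.49 / 0.2588 = 28.94 m/day.
In each layer the seepage velocity is v_i = q/n_i, so the layer transit time is t_i = b_i·n_i / q:
  layer 1 (coarse sand): t_1 = 6.45 × 0.28 / 28.94 = 0.06241 d
  layer 2 (clean gravel): t_2 = 8.97 × 0.27 / 28.94 = 0.08369 d
Total t = Σ t_i = 0.1461 days.

0.146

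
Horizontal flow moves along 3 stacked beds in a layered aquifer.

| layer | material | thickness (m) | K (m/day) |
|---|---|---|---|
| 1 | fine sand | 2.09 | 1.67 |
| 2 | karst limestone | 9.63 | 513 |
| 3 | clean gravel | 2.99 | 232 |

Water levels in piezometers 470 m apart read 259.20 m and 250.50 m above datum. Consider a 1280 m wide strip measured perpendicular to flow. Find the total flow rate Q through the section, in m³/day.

Flow is parallel to layering, so each bed carries its own Darcy discharge and the transmissivities add.
Σ(K_i·b_i) = 1.67×2.09 + 513×9.63 + 232×2.99 = 5637 m²/day.
Hydraulic gradient i = (259.20 − 250.50) / 470 = 8.7 / 470 = 0.01851.
Q = Σ(K_i·b_i) · W · i = 5637 × 1280 × 0.01851 = 1.336e+05 m³/day.

134000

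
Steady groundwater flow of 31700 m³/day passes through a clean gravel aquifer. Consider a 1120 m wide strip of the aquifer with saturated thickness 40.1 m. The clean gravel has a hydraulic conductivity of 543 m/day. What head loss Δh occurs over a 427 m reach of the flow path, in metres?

0.555

Cross-sectional area A = 1120 × 40.1 = 44912 m².
From Q = K·A·i, i = Q / (K·A) = 31700 / (543.0 × 44912) = 0.001300.
Head loss Δh = i · L = 0.001300 × 427 = 0.5550 m.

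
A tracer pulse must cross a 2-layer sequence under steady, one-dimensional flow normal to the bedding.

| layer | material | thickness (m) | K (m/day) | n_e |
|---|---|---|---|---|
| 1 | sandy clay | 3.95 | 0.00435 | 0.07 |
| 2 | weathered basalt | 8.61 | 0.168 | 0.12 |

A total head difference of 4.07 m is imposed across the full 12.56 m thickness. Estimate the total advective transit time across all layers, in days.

With flow normal to the layers, continuity requires the same specific discharge q through every layer.
Σ(b_i/K_i) = 3.95/0.00435 + 8.61/0.168 = 959.3 d.
q = Δh / Σ(b_i/K_i) = 4.07 / 959.3 = 0.004243 m/day.
In each layer the seepage velocity is v_i = q/n_i, so the layer transit time is t_i = b_i·n_i / q:
  layer 1 (sandy clay): t_1 = 3.95 × 0.07 / 0.004243 = 65.17 d
  layer 2 (weathered basalt): t_2 = 8.61 × 0.12 / 0.004243 = 243.5 d
Total t = Σ t_i = 308.7 days.

309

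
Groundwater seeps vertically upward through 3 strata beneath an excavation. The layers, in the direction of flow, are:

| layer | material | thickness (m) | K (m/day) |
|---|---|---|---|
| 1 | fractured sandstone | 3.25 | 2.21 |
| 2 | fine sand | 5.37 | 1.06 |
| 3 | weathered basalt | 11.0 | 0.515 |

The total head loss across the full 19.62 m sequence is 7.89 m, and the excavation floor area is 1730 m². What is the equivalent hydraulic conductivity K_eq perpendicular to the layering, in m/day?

Flow is perpendicular to layering, so the layers act in series and the equivalent K is the thickness-weighted harmonic mean.
Total thickness L = 3.25 + 5.37 + 11.0 = 19.62 m.
Σ(b_i/K_i) = 3.25/2.21 + 5.37/1.06 + 11.0/0.515 = 27.90 d.
K_eq = L / Σ(b_i/K_i) = 19.62 / 27.90 = 0.7033 m/day.

0.703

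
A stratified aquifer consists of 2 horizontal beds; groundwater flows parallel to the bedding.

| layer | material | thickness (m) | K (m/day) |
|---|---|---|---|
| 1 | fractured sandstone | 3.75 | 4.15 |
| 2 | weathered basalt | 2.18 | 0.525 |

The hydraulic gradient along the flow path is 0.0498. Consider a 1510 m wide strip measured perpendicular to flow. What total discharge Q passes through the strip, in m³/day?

Flow is parallel to layering, so each bed carries its own Darcy discharge and the transmissivities add.
Σ(K_i·b_i) = 4.15×3.75 + 0.525×2.18 = 16.71 m²/day.
Hydraulic gradient i = 0.0498.
Q = Σ(K_i·b_i) · W · i = 16.71 × 1510 × 0.04980 = 1256 m³/day.

1260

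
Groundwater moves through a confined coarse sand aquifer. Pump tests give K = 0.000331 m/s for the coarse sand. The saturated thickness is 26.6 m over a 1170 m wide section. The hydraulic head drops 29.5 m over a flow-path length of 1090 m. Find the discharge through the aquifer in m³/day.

Convert K: 0.000331 m/s × 86400 = 28.60 m/day.
Cross-sectional area A = 1170 × 26.6 = 31122 m².
Hydraulic gradient i = Δh / L = 29.5 / 1090 = 0.02706.
Darcy's law: Q = K · A · i = 28.60 × 31122 × 0.02706 = 24088 m³/day.

24100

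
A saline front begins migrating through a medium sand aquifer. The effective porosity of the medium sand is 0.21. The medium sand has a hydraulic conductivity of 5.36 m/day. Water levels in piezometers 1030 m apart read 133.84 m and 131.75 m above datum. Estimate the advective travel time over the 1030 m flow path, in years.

54.4

Hydraulic gradient i = (133.84 − 131.75) / 1030 = 2.09 / 1030 = 0.002029.
Darcy flux q = K · i = 5.360 × 0.002029 = 0.01088 m/day.
Seepage velocity v = q / n_e = 0.01088 / 0.21 = 0.05179 m/day.
Travel time t = L / v = 1030 / 0.05179 = 19888 days = 54.45 years.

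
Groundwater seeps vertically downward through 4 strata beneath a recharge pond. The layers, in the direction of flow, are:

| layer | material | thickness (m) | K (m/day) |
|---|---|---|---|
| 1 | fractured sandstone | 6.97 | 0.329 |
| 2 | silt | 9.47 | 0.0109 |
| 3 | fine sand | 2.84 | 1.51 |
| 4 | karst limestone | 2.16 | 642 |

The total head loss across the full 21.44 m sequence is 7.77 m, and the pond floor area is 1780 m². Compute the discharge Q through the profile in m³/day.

15.5

Flow is perpendicular to layering, so the layers act in series and the equivalent K is the thickness-weighted harmonic mean.
Total thickness L = 6.97 + 9.47 + 2.84 + 2.16 = 21.44 m.
Σ(b_i/K_i) = 6.97/0.329 + 9.47/0.0109 + 2.84/1.51 + 2.16/642 = 891.9 d.
K_eq = L / Σ(b_i/K_i) = 21.44 / 891.9 = 0.02404 m/day.
Q = K_eq · A · (Δh/L) = 0.02404 × 1780 × (7.77/21.44) = 15.51 m³/day.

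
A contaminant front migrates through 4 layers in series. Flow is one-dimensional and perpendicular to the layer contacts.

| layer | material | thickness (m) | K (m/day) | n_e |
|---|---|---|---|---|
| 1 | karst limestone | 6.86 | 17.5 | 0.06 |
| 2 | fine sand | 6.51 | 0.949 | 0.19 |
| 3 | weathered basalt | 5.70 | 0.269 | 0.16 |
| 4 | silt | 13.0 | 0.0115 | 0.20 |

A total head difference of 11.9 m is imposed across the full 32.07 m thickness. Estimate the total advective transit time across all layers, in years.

With flow normal to the layers, continuity requires the same specific discharge q through every layer.
Σ(b_i/K_i) = 6.86/17.5 + 6.51/0.949 + 5.70/0.269 + 13.0/0.0115 = 1159 d.
q = Δh / Σ(b_i/K_i) = 11.9 / 1159 = 0.01027 m/day.
In each layer the seepage velocity is v_i = q/n_i, so the layer transit time is t_i = b_i·n_i / q:
  layer 1 (karst limestone): t_1 = 6.86 × 0.06 / 0.01027 = 40.08 d
  layer 2 (fine sand): t_2 = 6.51 × 0.19 / 0.01027 = 120.5 d
  layer 3 (weathered basalt): t_3 = 5.70 × 0.16 / 0.01027 = 88.81 d
  layer 4 (silt): t_4 = 13.0 × 0.20 / 0.01027 = 253.2 d
Total t = Σ t_i = 502.6 days = 1.376 years.

1.38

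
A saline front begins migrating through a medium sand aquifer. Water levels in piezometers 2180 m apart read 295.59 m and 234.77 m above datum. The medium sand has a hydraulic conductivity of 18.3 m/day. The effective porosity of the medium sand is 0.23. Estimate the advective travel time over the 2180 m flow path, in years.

Hydraulic gradient i = (295.59 − 234.77) / 2180 = 60.82 / 2180 = 0.02790.
Darcy flux q = K · i = 18.30 × 0.02790 = 0.5106 m/day.
Seepage velocity v = q / n_e = 0.5106 / 0.23 = 2.220 m/day.
Travel time t = L / v = 2180 / 2.220 = 982.1 days = 2.689 years.

2.69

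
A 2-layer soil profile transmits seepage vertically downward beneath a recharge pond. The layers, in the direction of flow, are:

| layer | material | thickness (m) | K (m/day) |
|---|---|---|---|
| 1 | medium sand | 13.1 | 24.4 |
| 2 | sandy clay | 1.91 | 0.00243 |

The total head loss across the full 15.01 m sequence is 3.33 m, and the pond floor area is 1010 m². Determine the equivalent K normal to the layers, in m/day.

Flow is perpendicular to layering, so the layers act in series and the equivalent K is the thickness-weighted harmonic mean.
Total thickness L = 13.1 + 1.91 = 15.01 m.
Σ(b_i/K_i) = 13.1/24.4 + 1.91/0.00243 = 786.5 d.
K_eq = L / Σ(b_i/K_i) = 15.01 / 786.5 = 0.01908 m/day.

0.0191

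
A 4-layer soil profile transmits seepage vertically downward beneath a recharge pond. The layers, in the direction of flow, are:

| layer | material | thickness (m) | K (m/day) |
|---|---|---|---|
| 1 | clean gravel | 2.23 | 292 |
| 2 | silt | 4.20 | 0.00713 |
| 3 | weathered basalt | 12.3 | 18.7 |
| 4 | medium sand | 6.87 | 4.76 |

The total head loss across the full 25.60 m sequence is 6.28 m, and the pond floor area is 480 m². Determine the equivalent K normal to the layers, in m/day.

0.0433

Flow is perpendicular to layering, so the layers act in series and the equivalent K is the thickness-weighted harmonic mean.
Total thickness L = 2.23 + 4.20 + 12.3 + 6.87 = 25.60 m.
Σ(b_i/K_i) = 2.23/292 + 4.20/0.00713 + 12.3/18.7 + 6.87/4.76 = 591.2 d.
K_eq = L / Σ(b_i/K_i) = 25.60 / 591.2 = 0.04330 m/day.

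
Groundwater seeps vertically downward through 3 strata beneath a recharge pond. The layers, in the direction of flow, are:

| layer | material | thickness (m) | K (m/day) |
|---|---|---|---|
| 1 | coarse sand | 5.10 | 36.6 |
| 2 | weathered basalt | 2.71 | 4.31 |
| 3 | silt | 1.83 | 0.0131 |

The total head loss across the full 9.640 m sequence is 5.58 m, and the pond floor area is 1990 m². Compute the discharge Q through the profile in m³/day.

Flow is perpendicular to layering, so the layers act in series and the equivalent K is the thickness-weighted harmonic mean.
Total thickness L = 5.10 + 2.71 + 1.83 = 9.640 m.
Σ(b_i/K_i) = 5.10/36.6 + 2.71/4.31 + 1.83/0.0131 = 140.5 d.
K_eq = L / Σ(b_i/K_i) = 9.640 / 140.5 = 0.06863 m/day.
Q = K_eq · A · (Δh/L) = 0.06863 × 1990 × (5.58/9.640) = 79.05 m³/day.

79.1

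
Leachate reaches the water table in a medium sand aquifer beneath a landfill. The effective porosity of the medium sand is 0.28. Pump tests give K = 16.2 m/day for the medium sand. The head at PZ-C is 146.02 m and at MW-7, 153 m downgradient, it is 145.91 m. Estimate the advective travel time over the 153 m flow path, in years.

10.1

Hydraulic gradient i = (146.02 − 145.91) / 153 = 0.11 / 153 = 0.0007190.
Darcy flux q = K · i = 16.20 × 0.0007190 = 0.01165 m/day.
Seepage velocity v = q / n_e = 0.01165 / 0.28 = 0.04160 m/day.
Travel time t = L / v = 153 / 0.04160 = 3678 days = 10.07 years.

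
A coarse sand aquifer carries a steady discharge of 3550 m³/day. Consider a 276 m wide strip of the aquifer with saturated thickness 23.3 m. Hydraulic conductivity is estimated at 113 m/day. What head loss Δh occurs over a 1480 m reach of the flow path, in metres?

Cross-sectional area A = 276 × 23.3 = 6431 m².
From Q = K·A·i, i = Q / (K·A) = 3550 / (113.0 × 6431) = 0.004885.
Head loss Δh = i · L = 0.004885 × 1480 = 7.230 m.

7.23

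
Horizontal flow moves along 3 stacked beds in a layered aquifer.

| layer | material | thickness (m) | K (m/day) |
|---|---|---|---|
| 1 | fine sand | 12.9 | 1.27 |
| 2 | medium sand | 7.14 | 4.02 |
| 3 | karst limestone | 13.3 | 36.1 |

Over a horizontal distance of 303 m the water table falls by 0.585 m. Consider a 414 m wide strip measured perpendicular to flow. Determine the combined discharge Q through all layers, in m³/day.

420

Flow is parallel to layering, so each bed carries its own Darcy discharge and the transmissivities add.
Σ(K_i·b_i) = 1.27×12.9 + 4.02×7.14 + 36.1×13.3 = 525.2 m²/day.
Hydraulic gradient i = Δh / L = 0.585 / 303 = 0.001931.
Q = Σ(K_i·b_i) · W · i = 525.2 × 414 × 0.001931 = 419.8 m³/day.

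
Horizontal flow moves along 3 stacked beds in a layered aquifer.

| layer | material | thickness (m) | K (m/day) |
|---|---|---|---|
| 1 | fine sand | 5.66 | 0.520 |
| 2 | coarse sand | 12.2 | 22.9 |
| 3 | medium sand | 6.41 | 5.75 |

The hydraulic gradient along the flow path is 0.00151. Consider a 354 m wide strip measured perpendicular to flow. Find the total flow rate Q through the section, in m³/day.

171

Flow is parallel to layering, so each bed carries its own Darcy discharge and the transmissivities add.
Σ(K_i·b_i) = 0.520×5.66 + 22.9×12.2 + 5.75×6.41 = 319.2 m²/day.
Hydraulic gradient i = 0.00151.
Q = Σ(K_i·b_i) · W · i = 319.2 × 354 × 0.001510 = 170.6 m³/day.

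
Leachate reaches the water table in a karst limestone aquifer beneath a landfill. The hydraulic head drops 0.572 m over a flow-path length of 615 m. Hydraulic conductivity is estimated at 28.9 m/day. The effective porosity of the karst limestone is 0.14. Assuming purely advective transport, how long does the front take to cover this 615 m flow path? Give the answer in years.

Hydraulic gradient i = Δh / L = 0.572 / 615 = 0.0009301.
Darcy flux q = K · i = 28.90 × 0.0009301 = 0.02688 m/day.
Seepage velocity v = q / n_e = 0.02688 / 0.14 = 0.1920 m/day.
Travel time t = L / v = 615 / 0.1920 = 3203 days = 8.770 years.

8.77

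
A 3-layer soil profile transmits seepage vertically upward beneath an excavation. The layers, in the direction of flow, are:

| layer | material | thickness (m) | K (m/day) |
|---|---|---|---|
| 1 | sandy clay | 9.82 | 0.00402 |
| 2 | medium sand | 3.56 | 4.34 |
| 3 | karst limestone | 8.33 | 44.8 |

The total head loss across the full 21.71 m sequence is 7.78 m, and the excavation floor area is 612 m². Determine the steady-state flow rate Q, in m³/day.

Flow is perpendicular to layering, so the layers act in series and the equivalent K is the thickness-weighted harmonic mean.
Total thickness L = 9.82 + 3.56 + 8.33 = 21.71 m.
Σ(b_i/K_i) = 9.82/0.00402 + 3.56/4.34 + 8.33/44.8 = 2444 d.
K_eq = L / Σ(b_i/K_i) = 21.71 / 2444 = 0.008884 m/day.
Q = K_eq · A · (Δh/L) = 0.008884 × 612 × (7.78/21.71) = 1.948 m³/day.

1.95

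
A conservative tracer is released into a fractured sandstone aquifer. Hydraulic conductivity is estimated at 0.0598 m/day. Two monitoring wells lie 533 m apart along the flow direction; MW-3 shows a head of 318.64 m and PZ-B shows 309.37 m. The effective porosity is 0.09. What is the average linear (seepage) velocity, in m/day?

0.0116

Hydraulic gradient i = (318.64 − 309.37) / 533 = 9.27 / 533 = 0.01739.
Darcy flux q = K · i = 0.05980 × 0.01739 = 0.001040 m/day.
Seepage velocity v = q / n_e = 0.001040 / 0.09 = 0.01156 m/day.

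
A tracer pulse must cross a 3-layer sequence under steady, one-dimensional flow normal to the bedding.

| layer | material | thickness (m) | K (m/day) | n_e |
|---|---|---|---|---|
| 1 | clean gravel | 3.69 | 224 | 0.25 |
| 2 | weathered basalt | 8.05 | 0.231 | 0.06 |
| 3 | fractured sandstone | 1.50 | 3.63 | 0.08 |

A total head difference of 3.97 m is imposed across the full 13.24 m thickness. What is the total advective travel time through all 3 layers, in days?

With flow normal to the layers, continuity requires the same specific discharge q through every layer.
Σ(b_i/K_i) = 3.69/224 + 8.05/0.231 + 1.50/3.63 = 35.28 d.
q = Δh / Σ(b_i/K_i) = 3.97 / 35.28 = 0.1125 m/day.
In each layer the seepage velocity is v_i = q/n_i, so the layer transit time is t_i = b_i·n_i / q:
  layer 1 (clean gravel): t_1 = 3.69 × 0.25 / 0.1125 = 8.198 d
  layer 2 (weathered basalt): t_2 = 8.05 × 0.06 / 0.1125 = 4.292 d
  layer 3 (fractured sandstone): t_3 = 1.50 × 0.08 / 0.1125 = 1.066 d
Total t = Σ t_i = 13.56 days.

13.6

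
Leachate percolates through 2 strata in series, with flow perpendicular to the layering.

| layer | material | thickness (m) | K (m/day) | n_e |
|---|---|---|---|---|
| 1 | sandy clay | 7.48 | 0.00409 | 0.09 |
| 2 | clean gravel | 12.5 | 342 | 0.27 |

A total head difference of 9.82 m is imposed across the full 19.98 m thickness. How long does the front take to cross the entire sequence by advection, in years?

2.06

With flow normal to the layers, continuity requires the same specific discharge q through every layer.
Σ(b_i/K_i) = 7.48/0.00409 + 12.5/342 = 1829 d.
q = Δh / Σ(b_i/K_i) = 9.82 / 1829 = 0.005369 m/day.
In each layer the seepage velocity is v_i = q/n_i, so the layer transit time is t_i = b_i·n_i / q:
  layer 1 (sandy clay): t_1 = 7.48 × 0.09 / 0.005369 = 125.4 d
  layer 2 (clean gravel): t_2 = 12.5 × 0.27 / 0.005369 = 628.6 d
Total t = Σ t_i = 753.9 days = 2.064 years.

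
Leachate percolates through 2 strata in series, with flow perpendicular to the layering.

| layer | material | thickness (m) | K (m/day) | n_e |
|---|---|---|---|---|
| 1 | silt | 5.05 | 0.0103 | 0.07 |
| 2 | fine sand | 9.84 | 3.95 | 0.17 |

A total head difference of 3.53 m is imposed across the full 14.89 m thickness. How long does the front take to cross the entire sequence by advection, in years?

With flow normal to the layers, continuity requires the same specific discharge q through every layer.
Σ(b_i/K_i) = 5.05/0.0103 + 9.84/3.95 = 492.8 d.
q = Δh / Σ(b_i/K_i) = 3.53 / 492.8 = 0.007163 m/day.
In each layer the seepage velocity is v_i = q/n_i, so the layer transit time is t_i = b_i·n_i / q:
  layer 1 (silt): t_1 = 5.05 × 0.07 / 0.007163 = 49.35 d
  layer 2 (fine sand): t_2 = 9.84 × 0.17 / 0.007163 = 233.5 d
Total t = Σ t_i = 282.9 days = 0.7745 years.

0.774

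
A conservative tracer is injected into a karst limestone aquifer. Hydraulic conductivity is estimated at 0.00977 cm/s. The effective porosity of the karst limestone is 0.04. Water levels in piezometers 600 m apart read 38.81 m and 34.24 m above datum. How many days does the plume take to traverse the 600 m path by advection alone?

Convert K: 0.00977 cm/s × 864 = 8.441 m/day.
Hydraulic gradient i = (38.81 − 34.24) / 600 = 4.57 / 600 = 0.007617.
Darcy flux q = K · i = 8.441 × 0.007617 = 0.06429 m/day.
Seepage velocity v = q / n_e = 0.06429 / 0.04 = 1.607 m/day.
Travel time t = L / v = 600 / 1.607 = 373.3 days.

373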